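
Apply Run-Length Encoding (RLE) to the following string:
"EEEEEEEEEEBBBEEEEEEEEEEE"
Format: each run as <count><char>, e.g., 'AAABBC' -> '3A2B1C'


Scanning runs left to right:
  i=0: run of 'E' x 10 -> '10E'
  i=10: run of 'B' x 3 -> '3B'
  i=13: run of 'E' x 11 -> '11E'

RLE = 10E3B11E


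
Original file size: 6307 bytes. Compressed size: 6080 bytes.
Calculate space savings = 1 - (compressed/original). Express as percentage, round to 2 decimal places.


ratio = compressed/original = 6080/6307 = 0.964008
savings = 1 - ratio = 1 - 0.964008 = 0.035992
as a percentage: 0.035992 * 100 = 3.6%

Space savings = 1 - 6080/6307 = 3.6%


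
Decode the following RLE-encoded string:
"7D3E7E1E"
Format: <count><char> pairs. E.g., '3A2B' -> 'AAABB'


Expanding each <count><char> pair:
  7D -> 'DDDDDDD'
  3E -> 'EEE'
  7E -> 'EEEEEEE'
  1E -> 'E'

Decoded = DDDDDDDEEEEEEEEEEE


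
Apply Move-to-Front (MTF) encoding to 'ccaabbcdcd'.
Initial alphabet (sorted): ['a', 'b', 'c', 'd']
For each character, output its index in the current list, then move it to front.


MTF encoding:
'c': index 2 in ['a', 'b', 'c', 'd'] -> ['c', 'a', 'b', 'd']
'c': index 0 in ['c', 'a', 'b', 'd'] -> ['c', 'a', 'b', 'd']
'a': index 1 in ['c', 'a', 'b', 'd'] -> ['a', 'c', 'b', 'd']
'a': index 0 in ['a', 'c', 'b', 'd'] -> ['a', 'c', 'b', 'd']
'b': index 2 in ['a', 'c', 'b', 'd'] -> ['b', 'a', 'c', 'd']
'b': index 0 in ['b', 'a', 'c', 'd'] -> ['b', 'a', 'c', 'd']
'c': index 2 in ['b', 'a', 'c', 'd'] -> ['c', 'b', 'a', 'd']
'd': index 3 in ['c', 'b', 'a', 'd'] -> ['d', 'c', 'b', 'a']
'c': index 1 in ['d', 'c', 'b', 'a'] -> ['c', 'd', 'b', 'a']
'd': index 1 in ['c', 'd', 'b', 'a'] -> ['d', 'c', 'b', 'a']


Output: [2, 0, 1, 0, 2, 0, 2, 3, 1, 1]


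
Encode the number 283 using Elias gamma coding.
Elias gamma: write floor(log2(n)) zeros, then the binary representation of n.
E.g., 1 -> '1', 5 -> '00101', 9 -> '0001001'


num_bits = floor(log2(283)) + 1 = 9
leading_zeros = num_bits - 1 = 8
binary(283) = 100011011

Elias gamma(283) = '00000000' + '100011011' = 00000000100011011 (17 bits)


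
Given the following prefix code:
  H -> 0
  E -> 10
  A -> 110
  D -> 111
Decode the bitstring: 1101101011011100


Decoding step by step:
Bits 110 -> A
Bits 110 -> A
Bits 10 -> E
Bits 110 -> A
Bits 111 -> D
Bits 0 -> H
Bits 0 -> H


Decoded message: AAEADHH


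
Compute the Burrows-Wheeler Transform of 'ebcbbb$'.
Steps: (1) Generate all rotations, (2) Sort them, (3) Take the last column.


Rotations (sorted):
  0: $ebcbbb -> last char: b
  1: b$ebcbb -> last char: b
  2: bb$ebcb -> last char: b
  3: bbb$ebc -> last char: c
  4: bcbbb$e -> last char: e
  5: cbbb$eb -> last char: b
  6: ebcbbb$ -> last char: $


BWT = bbbceb$


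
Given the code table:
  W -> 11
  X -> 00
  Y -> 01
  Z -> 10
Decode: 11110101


Decoding:
11 -> W
11 -> W
01 -> Y
01 -> Y


Result: WWYY


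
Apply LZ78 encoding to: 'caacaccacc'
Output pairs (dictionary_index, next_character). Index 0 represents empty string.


LZ78 encoding steps:
Dictionary: {0: ''}
Step 1: w='' (idx 0), next='c' -> output (0, 'c'), add 'c' as idx 1
Step 2: w='' (idx 0), next='a' -> output (0, 'a'), add 'a' as idx 2
Step 3: w='a' (idx 2), next='c' -> output (2, 'c'), add 'ac' as idx 3
Step 4: w='ac' (idx 3), next='c' -> output (3, 'c'), add 'acc' as idx 4
Step 5: w='acc' (idx 4), end of input -> output (4, '')


Encoded: [(0, 'c'), (0, 'a'), (2, 'c'), (3, 'c'), (4, '')]


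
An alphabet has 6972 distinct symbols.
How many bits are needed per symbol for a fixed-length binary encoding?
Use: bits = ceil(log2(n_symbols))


log2(6972) = 12.7674
Bracket: 2^12 = 4096 < 6972 <= 2^13 = 8192
So ceil(log2(6972)) = 13

bits = ceil(log2(6972)) = ceil(12.7674) = 13 bits


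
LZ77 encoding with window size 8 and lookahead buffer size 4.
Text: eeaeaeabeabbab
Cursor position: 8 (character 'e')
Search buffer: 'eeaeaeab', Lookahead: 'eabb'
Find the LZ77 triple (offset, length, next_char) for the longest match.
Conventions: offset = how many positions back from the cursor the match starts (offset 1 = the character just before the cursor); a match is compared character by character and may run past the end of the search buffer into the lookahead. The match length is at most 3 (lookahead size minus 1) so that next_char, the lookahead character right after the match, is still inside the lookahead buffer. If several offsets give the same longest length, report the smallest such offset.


Try each offset into the search buffer:
  offset=1 (pos 7, char 'b'): match length 0
  offset=2 (pos 6, char 'a'): match length 0
  offset=3 (pos 5, char 'e'): match length 3
  offset=4 (pos 4, char 'a'): match length 0
  offset=5 (pos 3, char 'e'): match length 2
  offset=6 (pos 2, char 'a'): match length 0
  offset=7 (pos 1, char 'e'): match length 2
  offset=8 (pos 0, char 'e'): match length 1
Longest match has length 3 at offset 3.
next_char = character at position 8 + 3 = 11 -> 'b'

Best match: offset=3, length=3 (matching 'eab' starting at position 5)
LZ77 triple: (3, 3, 'b')


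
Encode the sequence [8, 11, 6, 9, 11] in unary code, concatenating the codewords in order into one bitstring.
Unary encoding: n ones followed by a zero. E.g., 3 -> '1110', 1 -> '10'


Encode each number as n ones followed by a terminating 0:
  8 -> 111111110 (9 bits)
  11 -> 111111111110 (12 bits)
  6 -> 1111110 (7 bits)
  9 -> 1111111110 (10 bits)
  11 -> 111111111110 (12 bits)
Total length = 9 + 12 + 7 + 10 + 12 = 50 bits.

Unary([8, 11, 6, 9, 11]) = 11111111011111111111011111101111111110111111111110 (50 bits)


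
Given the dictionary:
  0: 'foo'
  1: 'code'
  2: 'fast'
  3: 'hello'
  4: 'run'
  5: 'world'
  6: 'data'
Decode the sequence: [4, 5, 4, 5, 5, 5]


Look up each index in the dictionary:
  4 -> 'run'
  5 -> 'world'
  4 -> 'run'
  5 -> 'world'
  5 -> 'world'
  5 -> 'world'

Decoded: "run world run world world world"


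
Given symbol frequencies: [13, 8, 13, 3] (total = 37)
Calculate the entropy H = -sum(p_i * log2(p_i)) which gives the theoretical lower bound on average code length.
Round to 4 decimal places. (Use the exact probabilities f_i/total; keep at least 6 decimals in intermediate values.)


Per-symbol terms -p_i * log2(p_i) with p_i = f_i/37:
  p = 13/37 = 0.351351: log2(p) = -1.509014, -p*log2(p) = 0.530194
  p = 8/37 = 0.216216: log2(p) = -2.209453, -p*log2(p) = 0.477720
  p = 13/37 = 0.351351: log2(p) = -1.509014, -p*log2(p) = 0.530194
  p = 3/37 = 0.081081: log2(p) = -3.624491, -p*log2(p) = 0.293878
H = 0.530194 + 0.477720 + 0.530194 + 0.293878 = 1.831986

H = 1.832 bits/symbol


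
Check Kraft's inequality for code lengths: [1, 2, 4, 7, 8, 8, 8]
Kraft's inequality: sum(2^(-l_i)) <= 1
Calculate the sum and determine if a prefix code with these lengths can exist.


Sum = 2^(-1) + 2^(-2) + 2^(-4) + 2^(-7) + 2^(-8) + 2^(-8) + 2^(-8)
    = 0.5 + 0.25 + 0.0625 + 0.0078125 + 0.00390625 + 0.00390625 + 0.00390625
    = 213/256 = 0.83203125
Since 0.83203125 <= 1, Kraft's inequality IS satisfied.
A prefix code with these lengths CAN exist.

Kraft sum = 0.83203125. Satisfied.


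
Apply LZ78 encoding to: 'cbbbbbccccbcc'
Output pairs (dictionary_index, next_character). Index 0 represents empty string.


LZ78 encoding steps:
Dictionary: {0: ''}
Step 1: w='' (idx 0), next='c' -> output (0, 'c'), add 'c' as idx 1
Step 2: w='' (idx 0), next='b' -> output (0, 'b'), add 'b' as idx 2
Step 3: w='b' (idx 2), next='b' -> output (2, 'b'), add 'bb' as idx 3
Step 4: w='bb' (idx 3), next='c' -> output (3, 'c'), add 'bbc' as idx 4
Step 5: w='c' (idx 1), next='c' -> output (1, 'c'), add 'cc' as idx 5
Step 6: w='c' (idx 1), next='b' -> output (1, 'b'), add 'cb' as idx 6
Step 7: w='cc' (idx 5), end of input -> output (5, '')


Encoded: [(0, 'c'), (0, 'b'), (2, 'b'), (3, 'c'), (1, 'c'), (1, 'b'), (5, '')]


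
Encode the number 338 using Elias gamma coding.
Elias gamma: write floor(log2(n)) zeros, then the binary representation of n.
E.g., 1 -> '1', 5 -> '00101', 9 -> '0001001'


num_bits = floor(log2(338)) + 1 = 9
leading_zeros = num_bits - 1 = 8
binary(338) = 101010010

Elias gamma(338) = '00000000' + '101010010' = 00000000101010010 (17 bits)


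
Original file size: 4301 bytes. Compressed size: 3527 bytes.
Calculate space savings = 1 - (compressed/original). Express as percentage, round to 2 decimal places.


ratio = compressed/original = 3527/4301 = 0.820042
savings = 1 - ratio = 1 - 0.820042 = 0.179958
as a percentage: 0.179958 * 100 = 18.0%

Space savings = 1 - 3527/4301 = 18.0%


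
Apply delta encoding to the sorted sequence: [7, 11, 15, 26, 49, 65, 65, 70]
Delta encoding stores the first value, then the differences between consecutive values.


First value: 7
Deltas:
  11 - 7 = 4
  15 - 11 = 4
  26 - 15 = 11
  49 - 26 = 23
  65 - 49 = 16
  65 - 65 = 0
  70 - 65 = 5


Delta encoded: [7, 4, 4, 11, 23, 16, 0, 5]


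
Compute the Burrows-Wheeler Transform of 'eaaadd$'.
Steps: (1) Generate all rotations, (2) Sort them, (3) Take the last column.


Rotations (sorted):
  0: $eaaadd -> last char: d
  1: aaadd$e -> last char: e
  2: aadd$ea -> last char: a
  3: add$eaa -> last char: a
  4: d$eaaad -> last char: d
  5: dd$eaaa -> last char: a
  6: eaaadd$ -> last char: $


BWT = deaada$


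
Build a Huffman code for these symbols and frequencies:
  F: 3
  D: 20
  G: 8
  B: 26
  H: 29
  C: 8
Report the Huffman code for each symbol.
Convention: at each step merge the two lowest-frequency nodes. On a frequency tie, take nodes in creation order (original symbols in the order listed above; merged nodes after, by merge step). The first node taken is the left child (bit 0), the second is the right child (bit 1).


Huffman tree construction:
Step 1: Merge F(3) + G(8) = 11
Step 2: Merge C(8) + (F+G)(11) = 19
Step 3: Merge (C+(F+G))(19) + D(20) = 39
Step 4: Merge B(26) + H(29) = 55
Step 5: Merge ((C+(F+G))+D)(39) + (B+H)(55) = 94
Read each symbol's code off the tree from the root (left child = 0, right child = 1).

Codes:
  F: 0010 (length 4)
  D: 01 (length 2)
  G: 0011 (length 4)
  B: 10 (length 2)
  H: 11 (length 2)
  C: 000 (length 3)
Average code length: 218/94 = 2.3191 bits/symbol


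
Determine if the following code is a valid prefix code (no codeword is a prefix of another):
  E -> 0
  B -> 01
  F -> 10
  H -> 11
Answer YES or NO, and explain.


Checking each pair (does one codeword prefix another?):
  E='0' vs B='01': prefix -- VIOLATION

NO -- this is NOT a valid prefix code. E (0) is a prefix of B (01).


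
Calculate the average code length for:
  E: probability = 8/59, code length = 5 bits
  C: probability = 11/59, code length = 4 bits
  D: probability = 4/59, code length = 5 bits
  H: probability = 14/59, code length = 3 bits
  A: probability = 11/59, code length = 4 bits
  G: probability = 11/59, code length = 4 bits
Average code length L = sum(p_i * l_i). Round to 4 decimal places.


Weighted contributions p_i * l_i:
  E: (8/59) * 5 = 40/59
  C: (11/59) * 4 = 44/59
  D: (4/59) * 5 = 20/59
  H: (14/59) * 3 = 42/59
  A: (11/59) * 4 = 44/59
  G: (11/59) * 4 = 44/59
Sum = (40 + 44 + 20 + 42 + 44 + 44)/59 = 234/59

L = 234/59 = 3.9661 bits/symbol


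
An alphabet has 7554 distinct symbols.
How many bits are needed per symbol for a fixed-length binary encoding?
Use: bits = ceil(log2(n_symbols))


log2(7554) = 12.883
Bracket: 2^12 = 4096 < 7554 <= 2^13 = 8192
So ceil(log2(7554)) = 13

bits = ceil(log2(7554)) = ceil(12.883) = 13 bits


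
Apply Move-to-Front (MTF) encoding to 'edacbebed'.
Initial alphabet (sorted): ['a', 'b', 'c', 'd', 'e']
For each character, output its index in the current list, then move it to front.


MTF encoding:
'e': index 4 in ['a', 'b', 'c', 'd', 'e'] -> ['e', 'a', 'b', 'c', 'd']
'd': index 4 in ['e', 'a', 'b', 'c', 'd'] -> ['d', 'e', 'a', 'b', 'c']
'a': index 2 in ['d', 'e', 'a', 'b', 'c'] -> ['a', 'd', 'e', 'b', 'c']
'c': index 4 in ['a', 'd', 'e', 'b', 'c'] -> ['c', 'a', 'd', 'e', 'b']
'b': index 4 in ['c', 'a', 'd', 'e', 'b'] -> ['b', 'c', 'a', 'd', 'e']
'e': index 4 in ['b', 'c', 'a', 'd', 'e'] -> ['e', 'b', 'c', 'a', 'd']
'b': index 1 in ['e', 'b', 'c', 'a', 'd'] -> ['b', 'e', 'c', 'a', 'd']
'e': index 1 in ['b', 'e', 'c', 'a', 'd'] -> ['e', 'b', 'c', 'a', 'd']
'd': index 4 in ['e', 'b', 'c', 'a', 'd'] -> ['d', 'e', 'b', 'c', 'a']


Output: [4, 4, 2, 4, 4, 4, 1, 1, 4]


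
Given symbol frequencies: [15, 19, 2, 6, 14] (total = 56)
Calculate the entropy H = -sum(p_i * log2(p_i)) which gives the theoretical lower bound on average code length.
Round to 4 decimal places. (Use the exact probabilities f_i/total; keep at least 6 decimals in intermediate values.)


Per-symbol terms -p_i * log2(p_i) with p_i = f_i/56:
  p = 15/56 = 0.267857: log2(p) = -1.900464, -p*log2(p) = 0.509053
  p = 19/56 = 0.339286: log2(p) = -1.559427, -p*log2(p) = 0.529091
  p = 2/56 = 0.035714: log2(p) = -4.807355, -p*log2(p) = 0.171691
  p = 6/56 = 0.107143: log2(p) = -3.222392, -p*log2(p) = 0.345256
  p = 14/56 = 0.250000: log2(p) = -2.000000, -p*log2(p) = 0.500000
H = 0.509053 + 0.529091 + 0.171691 + 0.345256 + 0.500000 = 2.055091

H = 2.0551 bits/symbol


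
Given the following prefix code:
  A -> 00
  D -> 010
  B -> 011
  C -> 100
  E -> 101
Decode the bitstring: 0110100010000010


Decoding step by step:
Bits 011 -> B
Bits 010 -> D
Bits 00 -> A
Bits 100 -> C
Bits 00 -> A
Bits 010 -> D


Decoded message: BDACAD


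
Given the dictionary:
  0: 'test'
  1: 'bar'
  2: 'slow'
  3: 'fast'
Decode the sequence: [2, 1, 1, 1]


Look up each index in the dictionary:
  2 -> 'slow'
  1 -> 'bar'
  1 -> 'bar'
  1 -> 'bar'

Decoded: "slow bar bar bar"


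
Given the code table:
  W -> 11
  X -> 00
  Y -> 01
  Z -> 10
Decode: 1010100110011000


Decoding:
10 -> Z
10 -> Z
10 -> Z
01 -> Y
10 -> Z
01 -> Y
10 -> Z
00 -> X


Result: ZZZYZYZX


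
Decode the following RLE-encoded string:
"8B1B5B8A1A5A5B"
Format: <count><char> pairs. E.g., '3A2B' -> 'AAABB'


Expanding each <count><char> pair:
  8B -> 'BBBBBBBB'
  1B -> 'B'
  5B -> 'BBBBB'
  8A -> 'AAAAAAAA'
  1A -> 'A'
  5A -> 'AAAAA'
  5B -> 'BBBBB'

Decoded = BBBBBBBBBBBBBBAAAAAAAAAAAAAABBBBB


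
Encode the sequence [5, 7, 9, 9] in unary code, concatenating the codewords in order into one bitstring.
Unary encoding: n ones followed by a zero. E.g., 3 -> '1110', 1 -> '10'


Encode each number as n ones followed by a terminating 0:
  5 -> 111110 (6 bits)
  7 -> 11111110 (8 bits)
  9 -> 1111111110 (10 bits)
  9 -> 1111111110 (10 bits)
Total length = 6 + 8 + 10 + 10 = 34 bits.

Unary([5, 7, 9, 9]) = 1111101111111011111111101111111110 (34 bits)


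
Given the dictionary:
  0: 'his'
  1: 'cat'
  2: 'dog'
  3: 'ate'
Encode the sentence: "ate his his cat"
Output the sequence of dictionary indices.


Look up each word in the dictionary:
  'ate' -> 3
  'his' -> 0
  'his' -> 0
  'cat' -> 1

Encoded: [3, 0, 0, 1]


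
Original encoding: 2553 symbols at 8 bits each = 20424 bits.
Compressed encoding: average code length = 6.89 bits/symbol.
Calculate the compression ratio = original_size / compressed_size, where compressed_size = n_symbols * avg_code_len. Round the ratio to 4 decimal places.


original_size = n_symbols * orig_bits = 2553 * 8 = 20424 bits
compressed_size = n_symbols * avg_code_len = 2553 * 6.89 = 17590.17 bits
ratio = original_size / compressed_size = 20424 / 17590.17 = 1.1611

Compression ratio = 1.1611


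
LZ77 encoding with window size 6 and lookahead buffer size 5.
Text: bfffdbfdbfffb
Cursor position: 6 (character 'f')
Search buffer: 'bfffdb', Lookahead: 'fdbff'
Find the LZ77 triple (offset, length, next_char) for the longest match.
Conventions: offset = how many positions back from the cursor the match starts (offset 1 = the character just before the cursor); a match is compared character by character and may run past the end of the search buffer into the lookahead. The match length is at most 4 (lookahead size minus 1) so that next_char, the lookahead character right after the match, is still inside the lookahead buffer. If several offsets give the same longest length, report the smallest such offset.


Try each offset into the search buffer:
  offset=1 (pos 5, char 'b'): match length 0
  offset=2 (pos 4, char 'd'): match length 0
  offset=3 (pos 3, char 'f'): match length 4
  offset=4 (pos 2, char 'f'): match length 1
  offset=5 (pos 1, char 'f'): match length 1
  offset=6 (pos 0, char 'b'): match length 0
Longest match has length 4 at offset 3.
next_char = character at position 6 + 4 = 10 -> 'f'

Best match: offset=3, length=4 (matching 'fdbf' starting at position 3)
LZ77 triple: (3, 4, 'f')


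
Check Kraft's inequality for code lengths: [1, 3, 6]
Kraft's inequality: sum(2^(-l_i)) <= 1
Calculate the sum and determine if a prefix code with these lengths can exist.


Sum = 2^(-1) + 2^(-3) + 2^(-6)
    = 0.5 + 0.125 + 0.015625
    = 41/64 = 0.640625
Since 0.640625 <= 1, Kraft's inequality IS satisfied.
A prefix code with these lengths CAN exist.

Kraft sum = 0.640625. Satisfied.


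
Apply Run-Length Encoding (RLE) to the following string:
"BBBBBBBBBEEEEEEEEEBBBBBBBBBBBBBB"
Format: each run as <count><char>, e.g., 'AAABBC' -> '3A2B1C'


Scanning runs left to right:
  i=0: run of 'B' x 9 -> '9B'
  i=9: run of 'E' x 9 -> '9E'
  i=18: run of 'B' x 14 -> '14B'

RLE = 9B9E14B


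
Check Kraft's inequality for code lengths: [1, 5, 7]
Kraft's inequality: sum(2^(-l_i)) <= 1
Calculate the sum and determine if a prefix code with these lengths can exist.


Sum = 2^(-1) + 2^(-5) + 2^(-7)
    = 0.5 + 0.03125 + 0.0078125
    = 69/128 = 0.5390625
Since 0.5390625 <= 1, Kraft's inequality IS satisfied.
A prefix code with these lengths CAN exist.

Kraft sum = 0.5390625. Satisfied.


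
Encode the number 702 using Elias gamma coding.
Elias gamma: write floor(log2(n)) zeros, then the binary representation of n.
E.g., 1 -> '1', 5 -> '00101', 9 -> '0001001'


num_bits = floor(log2(702)) + 1 = 10
leading_zeros = num_bits - 1 = 9
binary(702) = 1010111110

Elias gamma(702) = '000000000' + '1010111110' = 0000000001010111110 (19 bits)


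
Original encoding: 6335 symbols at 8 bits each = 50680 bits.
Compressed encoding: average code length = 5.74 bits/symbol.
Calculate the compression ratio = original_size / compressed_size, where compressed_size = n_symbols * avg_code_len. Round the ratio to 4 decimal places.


original_size = n_symbols * orig_bits = 6335 * 8 = 50680 bits
compressed_size = n_symbols * avg_code_len = 6335 * 5.74 = 36362.9 bits
ratio = original_size / compressed_size = 50680 / 36362.9 = 1.3937

Compression ratio = 1.3937


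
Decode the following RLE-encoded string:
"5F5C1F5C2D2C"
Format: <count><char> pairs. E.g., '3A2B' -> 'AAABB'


Expanding each <count><char> pair:
  5F -> 'FFFFF'
  5C -> 'CCCCC'
  1F -> 'F'
  5C -> 'CCCCC'
  2D -> 'DD'
  2C -> 'CC'

Decoded = FFFFFCCCCCFCCCCCDDCC


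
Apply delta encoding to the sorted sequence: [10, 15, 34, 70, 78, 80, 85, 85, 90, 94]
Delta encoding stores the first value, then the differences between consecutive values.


First value: 10
Deltas:
  15 - 10 = 5
  34 - 15 = 19
  70 - 34 = 36
  78 - 70 = 8
  80 - 78 = 2
  85 - 80 = 5
  85 - 85 = 0
  90 - 85 = 5
  94 - 90 = 4


Delta encoded: [10, 5, 19, 36, 8, 2, 5, 0, 5, 4]


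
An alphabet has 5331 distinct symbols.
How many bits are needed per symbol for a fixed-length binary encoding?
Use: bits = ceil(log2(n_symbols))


log2(5331) = 12.3802
Bracket: 2^12 = 4096 < 5331 <= 2^13 = 8192
So ceil(log2(5331)) = 13

bits = ceil(log2(5331)) = ceil(12.3802) = 13 bits


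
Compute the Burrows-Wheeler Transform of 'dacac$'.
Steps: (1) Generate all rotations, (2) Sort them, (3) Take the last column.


Rotations (sorted):
  0: $dacac -> last char: c
  1: ac$dac -> last char: c
  2: acac$d -> last char: d
  3: c$daca -> last char: a
  4: cac$da -> last char: a
  5: dacac$ -> last char: $


BWT = ccdaa$


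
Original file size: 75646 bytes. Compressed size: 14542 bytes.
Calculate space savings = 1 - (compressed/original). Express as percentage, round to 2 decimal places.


ratio = compressed/original = 14542/75646 = 0.192238
savings = 1 - ratio = 1 - 0.192238 = 0.807762
as a percentage: 0.807762 * 100 = 80.78%

Space savings = 1 - 14542/75646 = 80.78%


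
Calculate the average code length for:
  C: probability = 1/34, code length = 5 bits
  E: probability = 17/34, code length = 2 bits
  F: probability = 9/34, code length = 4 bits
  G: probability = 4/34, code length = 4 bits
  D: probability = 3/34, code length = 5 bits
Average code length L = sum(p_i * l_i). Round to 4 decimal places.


Weighted contributions p_i * l_i:
  C: (1/34) * 5 = 5/34
  E: (17/34) * 2 = 34/34
  F: (9/34) * 4 = 36/34
  G: (4/34) * 4 = 16/34
  D: (3/34) * 5 = 15/34
Sum = (5 + 34 + 36 + 16 + 15)/34 = 106/34

L = 106/34 = 3.1176 bits/symbol


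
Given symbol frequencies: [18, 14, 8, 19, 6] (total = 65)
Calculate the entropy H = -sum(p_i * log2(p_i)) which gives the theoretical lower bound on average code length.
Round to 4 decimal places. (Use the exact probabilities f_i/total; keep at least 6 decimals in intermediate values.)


Per-symbol terms -p_i * log2(p_i) with p_i = f_i/65:
  p = 18/65 = 0.276923: log2(p) = -1.852443, -p*log2(p) = 0.512984
  p = 14/65 = 0.215385: log2(p) = -2.215013, -p*log2(p) = 0.477080
  p = 8/65 = 0.123077: log2(p) = -3.022368, -p*log2(p) = 0.371984
  p = 19/65 = 0.292308: log2(p) = -1.774440, -p*log2(p) = 0.518683
  p = 6/65 = 0.092308: log2(p) = -3.437405, -p*log2(p) = 0.317299
H = 0.512984 + 0.477080 + 0.371984 + 0.518683 + 0.317299 = 2.198030

H = 2.198 bits/symbol


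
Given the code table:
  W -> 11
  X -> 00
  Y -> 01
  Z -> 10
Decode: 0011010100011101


Decoding:
00 -> X
11 -> W
01 -> Y
01 -> Y
00 -> X
01 -> Y
11 -> W
01 -> Y


Result: XWYYXYWY


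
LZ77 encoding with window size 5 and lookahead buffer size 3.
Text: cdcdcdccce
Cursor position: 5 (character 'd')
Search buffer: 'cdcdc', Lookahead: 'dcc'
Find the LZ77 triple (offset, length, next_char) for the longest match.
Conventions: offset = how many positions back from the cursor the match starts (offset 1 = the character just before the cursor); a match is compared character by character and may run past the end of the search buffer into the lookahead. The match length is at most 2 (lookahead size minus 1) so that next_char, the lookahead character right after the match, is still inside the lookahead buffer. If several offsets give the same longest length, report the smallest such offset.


Try each offset into the search buffer:
  offset=1 (pos 4, char 'c'): match length 0
  offset=2 (pos 3, char 'd'): match length 2
  offset=3 (pos 2, char 'c'): match length 0
  offset=4 (pos 1, char 'd'): match length 2
  offset=5 (pos 0, char 'c'): match length 0
Longest match has length 2, found at offsets 2, 4; take the smallest, offset 2.
next_char = character at position 5 + 2 = 7 -> 'c'

Best match: offset=2, length=2 (matching 'dc' starting at position 3)
LZ77 triple: (2, 2, 'c')


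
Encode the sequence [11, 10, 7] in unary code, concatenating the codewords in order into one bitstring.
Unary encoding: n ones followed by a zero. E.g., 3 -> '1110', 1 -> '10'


Encode each number as n ones followed by a terminating 0:
  11 -> 111111111110 (12 bits)
  10 -> 11111111110 (11 bits)
  7 -> 11111110 (8 bits)
Total length = 12 + 11 + 8 = 31 bits.

Unary([11, 10, 7]) = 1111111111101111111111011111110 (31 bits)


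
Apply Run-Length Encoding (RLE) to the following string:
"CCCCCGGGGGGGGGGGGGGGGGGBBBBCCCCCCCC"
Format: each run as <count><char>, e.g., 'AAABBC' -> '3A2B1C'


Scanning runs left to right:
  i=0: run of 'C' x 5 -> '5C'
  i=5: run of 'G' x 18 -> '18G'
  i=23: run of 'B' x 4 -> '4B'
  i=27: run of 'C' x 8 -> '8C'

RLE = 5C18G4B8C


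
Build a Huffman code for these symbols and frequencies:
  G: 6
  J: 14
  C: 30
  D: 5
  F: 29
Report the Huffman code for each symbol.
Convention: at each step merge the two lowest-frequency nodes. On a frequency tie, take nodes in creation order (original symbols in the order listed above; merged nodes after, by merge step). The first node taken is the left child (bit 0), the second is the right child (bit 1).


Huffman tree construction:
Step 1: Merge D(5) + G(6) = 11
Step 2: Merge (D+G)(11) + J(14) = 25
Step 3: Merge ((D+G)+J)(25) + F(29) = 54
Step 4: Merge C(30) + (((D+G)+J)+F)(54) = 84
Read each symbol's code off the tree from the root (left child = 0, right child = 1).

Codes:
  G: 1001 (length 4)
  J: 101 (length 3)
  C: 0 (length 1)
  D: 1000 (length 4)
  F: 11 (length 2)
Average code length: 174/84 = 2.0714 bits/symbol


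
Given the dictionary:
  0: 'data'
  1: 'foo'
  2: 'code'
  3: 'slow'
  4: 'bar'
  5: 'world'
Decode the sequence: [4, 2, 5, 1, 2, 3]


Look up each index in the dictionary:
  4 -> 'bar'
  2 -> 'code'
  5 -> 'world'
  1 -> 'foo'
  2 -> 'code'
  3 -> 'slow'

Decoded: "bar code world foo code slow"


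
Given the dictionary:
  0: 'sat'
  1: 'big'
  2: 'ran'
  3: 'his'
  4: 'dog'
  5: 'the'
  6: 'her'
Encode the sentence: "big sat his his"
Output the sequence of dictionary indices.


Look up each word in the dictionary:
  'big' -> 1
  'sat' -> 0
  'his' -> 3
  'his' -> 3

Encoded: [1, 0, 3, 3]


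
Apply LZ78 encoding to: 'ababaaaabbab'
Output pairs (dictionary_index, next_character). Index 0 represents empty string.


LZ78 encoding steps:
Dictionary: {0: ''}
Step 1: w='' (idx 0), next='a' -> output (0, 'a'), add 'a' as idx 1
Step 2: w='' (idx 0), next='b' -> output (0, 'b'), add 'b' as idx 2
Step 3: w='a' (idx 1), next='b' -> output (1, 'b'), add 'ab' as idx 3
Step 4: w='a' (idx 1), next='a' -> output (1, 'a'), add 'aa' as idx 4
Step 5: w='aa' (idx 4), next='b' -> output (4, 'b'), add 'aab' as idx 5
Step 6: w='b' (idx 2), next='a' -> output (2, 'a'), add 'ba' as idx 6
Step 7: w='b' (idx 2), end of input -> output (2, '')


Encoded: [(0, 'a'), (0, 'b'), (1, 'b'), (1, 'a'), (4, 'b'), (2, 'a'), (2, '')]


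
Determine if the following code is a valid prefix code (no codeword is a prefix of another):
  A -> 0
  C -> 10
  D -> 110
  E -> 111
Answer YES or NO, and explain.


Checking each pair (does one codeword prefix another?):
  A='0' vs C='10': no prefix
  A='0' vs D='110': no prefix
  A='0' vs E='111': no prefix
  C='10' vs A='0': no prefix
  C='10' vs D='110': no prefix
  C='10' vs E='111': no prefix
  D='110' vs A='0': no prefix
  D='110' vs C='10': no prefix
  D='110' vs E='111': no prefix
  E='111' vs A='0': no prefix
  E='111' vs C='10': no prefix
  E='111' vs D='110': no prefix
No violation found over all pairs.

YES -- this is a valid prefix code. No codeword is a prefix of any other codeword.


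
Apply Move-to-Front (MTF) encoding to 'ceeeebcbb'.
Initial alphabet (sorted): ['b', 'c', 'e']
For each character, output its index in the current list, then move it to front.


MTF encoding:
'c': index 1 in ['b', 'c', 'e'] -> ['c', 'b', 'e']
'e': index 2 in ['c', 'b', 'e'] -> ['e', 'c', 'b']
'e': index 0 in ['e', 'c', 'b'] -> ['e', 'c', 'b']
'e': index 0 in ['e', 'c', 'b'] -> ['e', 'c', 'b']
'e': index 0 in ['e', 'c', 'b'] -> ['e', 'c', 'b']
'b': index 2 in ['e', 'c', 'b'] -> ['b', 'e', 'c']
'c': index 2 in ['b', 'e', 'c'] -> ['c', 'b', 'e']
'b': index 1 in ['c', 'b', 'e'] -> ['b', 'c', 'e']
'b': index 0 in ['b', 'c', 'e'] -> ['b', 'c', 'e']


Output: [1, 2, 0, 0, 0, 2, 2, 1, 0]


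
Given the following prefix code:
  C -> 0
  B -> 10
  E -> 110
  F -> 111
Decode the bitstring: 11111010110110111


Decoding step by step:
Bits 111 -> F
Bits 110 -> E
Bits 10 -> B
Bits 110 -> E
Bits 110 -> E
Bits 111 -> F


Decoded message: FEBEEF


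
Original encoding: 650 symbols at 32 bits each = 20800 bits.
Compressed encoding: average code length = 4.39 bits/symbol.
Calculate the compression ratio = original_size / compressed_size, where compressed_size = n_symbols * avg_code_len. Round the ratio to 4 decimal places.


original_size = n_symbols * orig_bits = 650 * 32 = 20800 bits
compressed_size = n_symbols * avg_code_len = 650 * 4.39 = 2853.5 bits
ratio = original_size / compressed_size = 20800 / 2853.5 = 7.2893

Compression ratio = 7.2893


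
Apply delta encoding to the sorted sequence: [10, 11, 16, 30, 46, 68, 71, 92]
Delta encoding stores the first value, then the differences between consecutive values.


First value: 10
Deltas:
  11 - 10 = 1
  16 - 11 = 5
  30 - 16 = 14
  46 - 30 = 16
  68 - 46 = 22
  71 - 68 = 3
  92 - 71 = 21


Delta encoded: [10, 1, 5, 14, 16, 22, 3, 21]


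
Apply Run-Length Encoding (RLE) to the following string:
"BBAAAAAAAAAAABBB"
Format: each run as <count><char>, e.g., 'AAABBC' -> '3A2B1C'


Scanning runs left to right:
  i=0: run of 'B' x 2 -> '2B'
  i=2: run of 'A' x 11 -> '11A'
  i=13: run of 'B' x 3 -> '3B'

RLE = 2B11A3B


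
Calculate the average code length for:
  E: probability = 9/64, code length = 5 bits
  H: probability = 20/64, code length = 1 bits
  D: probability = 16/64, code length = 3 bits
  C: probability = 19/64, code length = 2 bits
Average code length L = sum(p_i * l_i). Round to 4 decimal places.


Weighted contributions p_i * l_i:
  E: (9/64) * 5 = 45/64
  H: (20/64) * 1 = 20/64
  D: (16/64) * 3 = 48/64
  C: (19/64) * 2 = 38/64
Sum = (45 + 20 + 48 + 38)/64 = 151/64

L = 151/64 = 2.3594 bits/symbol


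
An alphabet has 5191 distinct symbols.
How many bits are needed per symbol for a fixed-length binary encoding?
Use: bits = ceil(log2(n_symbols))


log2(5191) = 12.3418
Bracket: 2^12 = 4096 < 5191 <= 2^13 = 8192
So ceil(log2(5191)) = 13

bits = ceil(log2(5191)) = ceil(12.3418) = 13 bits


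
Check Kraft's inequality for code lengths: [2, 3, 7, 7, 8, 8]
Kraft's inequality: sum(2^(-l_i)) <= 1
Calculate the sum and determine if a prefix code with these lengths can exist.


Sum = 2^(-2) + 2^(-3) + 2^(-7) + 2^(-7) + 2^(-8) + 2^(-8)
    = 0.25 + 0.125 + 0.0078125 + 0.0078125 + 0.00390625 + 0.00390625
    = 102/256 = 0.3984375
Since 0.3984375 <= 1, Kraft's inequality IS satisfied.
A prefix code with these lengths CAN exist.

Kraft sum = 0.3984375. Satisfied.


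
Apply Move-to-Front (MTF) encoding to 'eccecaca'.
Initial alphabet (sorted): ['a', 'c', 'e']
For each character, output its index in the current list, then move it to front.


MTF encoding:
'e': index 2 in ['a', 'c', 'e'] -> ['e', 'a', 'c']
'c': index 2 in ['e', 'a', 'c'] -> ['c', 'e', 'a']
'c': index 0 in ['c', 'e', 'a'] -> ['c', 'e', 'a']
'e': index 1 in ['c', 'e', 'a'] -> ['e', 'c', 'a']
'c': index 1 in ['e', 'c', 'a'] -> ['c', 'e', 'a']
'a': index 2 in ['c', 'e', 'a'] -> ['a', 'c', 'e']
'c': index 1 in ['a', 'c', 'e'] -> ['c', 'a', 'e']
'a': index 1 in ['c', 'a', 'e'] -> ['a', 'c', 'e']


Output: [2, 2, 0, 1, 1, 2, 1, 1]


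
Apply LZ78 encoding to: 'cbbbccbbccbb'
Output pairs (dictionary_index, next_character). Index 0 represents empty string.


LZ78 encoding steps:
Dictionary: {0: ''}
Step 1: w='' (idx 0), next='c' -> output (0, 'c'), add 'c' as idx 1
Step 2: w='' (idx 0), next='b' -> output (0, 'b'), add 'b' as idx 2
Step 3: w='b' (idx 2), next='b' -> output (2, 'b'), add 'bb' as idx 3
Step 4: w='c' (idx 1), next='c' -> output (1, 'c'), add 'cc' as idx 4
Step 5: w='bb' (idx 3), next='c' -> output (3, 'c'), add 'bbc' as idx 5
Step 6: w='c' (idx 1), next='b' -> output (1, 'b'), add 'cb' as idx 6
Step 7: w='b' (idx 2), end of input -> output (2, '')


Encoded: [(0, 'c'), (0, 'b'), (2, 'b'), (1, 'c'), (3, 'c'), (1, 'b'), (2, '')]


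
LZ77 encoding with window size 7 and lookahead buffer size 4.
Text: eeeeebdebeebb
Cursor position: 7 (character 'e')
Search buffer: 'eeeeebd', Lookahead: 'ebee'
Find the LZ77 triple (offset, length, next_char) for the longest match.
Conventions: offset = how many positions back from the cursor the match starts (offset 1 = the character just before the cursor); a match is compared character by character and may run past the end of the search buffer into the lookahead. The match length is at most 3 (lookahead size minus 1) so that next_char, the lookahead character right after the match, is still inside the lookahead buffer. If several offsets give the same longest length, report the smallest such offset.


Try each offset into the search buffer:
  offset=1 (pos 6, char 'd'): match length 0
  offset=2 (pos 5, char 'b'): match length 0
  offset=3 (pos 4, char 'e'): match length 2
  offset=4 (pos 3, char 'e'): match length 1
  offset=5 (pos 2, char 'e'): match length 1
  offset=6 (pos 1, char 'e'): match length 1
  offset=7 (pos 0, char 'e'): match length 1
Longest match has length 2 at offset 3.
next_char = character at position 7 + 2 = 9 -> 'e'

Best match: offset=3, length=2 (matching 'eb' starting at position 4)
LZ77 triple: (3, 2, 'e')


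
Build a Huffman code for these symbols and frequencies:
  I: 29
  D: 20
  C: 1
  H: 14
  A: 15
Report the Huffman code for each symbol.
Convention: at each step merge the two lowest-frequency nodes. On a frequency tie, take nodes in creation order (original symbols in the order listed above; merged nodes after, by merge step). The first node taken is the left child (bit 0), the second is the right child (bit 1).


Huffman tree construction:
Step 1: Merge C(1) + H(14) = 15
Step 2: Merge A(15) + (C+H)(15) = 30
Step 3: Merge D(20) + I(29) = 49
Step 4: Merge (A+(C+H))(30) + (D+I)(49) = 79
Read each symbol's code off the tree from the root (left child = 0, right child = 1).

Codes:
  I: 11 (length 2)
  D: 10 (length 2)
  C: 010 (length 3)
  H: 011 (length 3)
  A: 00 (length 2)
Average code length: 173/79 = 2.1899 bits/symbol


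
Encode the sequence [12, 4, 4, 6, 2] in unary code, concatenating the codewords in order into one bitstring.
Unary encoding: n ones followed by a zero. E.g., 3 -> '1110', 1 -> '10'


Encode each number as n ones followed by a terminating 0:
  12 -> 1111111111110 (13 bits)
  4 -> 11110 (5 bits)
  4 -> 11110 (5 bits)
  6 -> 1111110 (7 bits)
  2 -> 110 (3 bits)
Total length = 13 + 5 + 5 + 7 + 3 = 33 bits.

Unary([12, 4, 4, 6, 2]) = 111111111111011110111101111110110 (33 bits)


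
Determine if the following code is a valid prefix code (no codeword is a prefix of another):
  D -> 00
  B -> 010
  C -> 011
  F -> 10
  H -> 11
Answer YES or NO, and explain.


Checking each pair (does one codeword prefix another?):
  D='00' vs B='010': no prefix
  D='00' vs C='011': no prefix
  D='00' vs F='10': no prefix
  D='00' vs H='11': no prefix
  B='010' vs D='00': no prefix
  B='010' vs C='011': no prefix
  B='010' vs F='10': no prefix
  B='010' vs H='11': no prefix
  C='011' vs D='00': no prefix
  C='011' vs B='010': no prefix
  C='011' vs F='10': no prefix
  C='011' vs H='11': no prefix
  F='10' vs D='00': no prefix
  F='10' vs B='010': no prefix
  F='10' vs C='011': no prefix
  F='10' vs H='11': no prefix
  H='11' vs D='00': no prefix
  H='11' vs B='010': no prefix
  H='11' vs C='011': no prefix
  H='11' vs F='10': no prefix
No violation found over all pairs.

YES -- this is a valid prefix code. No codeword is a prefix of any other codeword.


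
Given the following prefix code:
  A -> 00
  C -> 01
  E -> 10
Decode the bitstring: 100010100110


Decoding step by step:
Bits 10 -> E
Bits 00 -> A
Bits 10 -> E
Bits 10 -> E
Bits 01 -> C
Bits 10 -> E


Decoded message: EAEECE


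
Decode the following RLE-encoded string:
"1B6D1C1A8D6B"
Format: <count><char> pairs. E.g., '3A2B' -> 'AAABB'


Expanding each <count><char> pair:
  1B -> 'B'
  6D -> 'DDDDDD'
  1C -> 'C'
  1A -> 'A'
  8D -> 'DDDDDDDD'
  6B -> 'BBBBBB'

Decoded = BDDDDDDCADDDDDDDDBBBBBB


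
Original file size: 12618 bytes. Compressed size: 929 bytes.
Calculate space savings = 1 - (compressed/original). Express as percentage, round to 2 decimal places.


ratio = compressed/original = 929/12618 = 0.073625
savings = 1 - ratio = 1 - 0.073625 = 0.926375
as a percentage: 0.926375 * 100 = 92.64%

Space savings = 1 - 929/12618 = 92.64%


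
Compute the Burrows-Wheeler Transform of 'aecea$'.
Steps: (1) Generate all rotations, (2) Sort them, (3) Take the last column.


Rotations (sorted):
  0: $aecea -> last char: a
  1: a$aece -> last char: e
  2: aecea$ -> last char: $
  3: cea$ae -> last char: e
  4: ea$aec -> last char: c
  5: ecea$a -> last char: a


BWT = ae$eca


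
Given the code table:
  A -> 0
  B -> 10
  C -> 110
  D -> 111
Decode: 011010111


Decoding:
0 -> A
110 -> C
10 -> B
111 -> D


Result: ACBD


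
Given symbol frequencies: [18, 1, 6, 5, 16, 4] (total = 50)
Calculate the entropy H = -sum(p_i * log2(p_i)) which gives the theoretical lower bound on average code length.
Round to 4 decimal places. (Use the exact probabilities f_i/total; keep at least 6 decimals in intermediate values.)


Per-symbol terms -p_i * log2(p_i) with p_i = f_i/50:
  p = 18/50 = 0.360000: log2(p) = -1.473931, -p*log2(p) = 0.530615
  p = 1/50 = 0.020000: log2(p) = -5.643856, -p*log2(p) = 0.112877
  p = 6/50 = 0.120000: log2(p) = -3.058894, -p*log2(p) = 0.367067
  p = 5/50 = 0.100000: log2(p) = -3.321928, -p*log2(p) = 0.332193
  p = 16/50 = 0.320000: log2(p) = -1.643856, -p*log2(p) = 0.526034
  p = 4/50 = 0.080000: log2(p) = -3.643856, -p*log2(p) = 0.291508
H = 0.530615 + 0.112877 + 0.367067 + 0.332193 + 0.526034 + 0.291508 = 2.160294

H = 2.1603 bits/symbol


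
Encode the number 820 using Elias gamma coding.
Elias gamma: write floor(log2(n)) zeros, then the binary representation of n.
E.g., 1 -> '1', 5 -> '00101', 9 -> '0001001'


num_bits = floor(log2(820)) + 1 = 10
leading_zeros = num_bits - 1 = 9
binary(820) = 1100110100

Elias gamma(820) = '000000000' + '1100110100' = 0000000001100110100 (19 bits)


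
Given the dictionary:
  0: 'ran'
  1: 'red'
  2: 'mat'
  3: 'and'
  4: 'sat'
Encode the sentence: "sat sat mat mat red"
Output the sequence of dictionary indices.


Look up each word in the dictionary:
  'sat' -> 4
  'sat' -> 4
  'mat' -> 2
  'mat' -> 2
  'red' -> 1

Encoded: [4, 4, 2, 2, 1]


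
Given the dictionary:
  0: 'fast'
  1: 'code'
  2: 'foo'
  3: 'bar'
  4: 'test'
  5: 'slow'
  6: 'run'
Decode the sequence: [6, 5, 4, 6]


Look up each index in the dictionary:
  6 -> 'run'
  5 -> 'slow'
  4 -> 'test'
  6 -> 'run'

Decoded: "run slow test run"


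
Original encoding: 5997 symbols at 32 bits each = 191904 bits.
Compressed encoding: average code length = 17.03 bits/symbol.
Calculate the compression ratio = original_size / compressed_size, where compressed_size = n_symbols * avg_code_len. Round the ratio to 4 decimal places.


original_size = n_symbols * orig_bits = 5997 * 32 = 191904 bits
compressed_size = n_symbols * avg_code_len = 5997 * 17.03 = 102128.91 bits
ratio = original_size / compressed_size = 191904 / 102128.91 = 1.879

Compression ratio = 1.879


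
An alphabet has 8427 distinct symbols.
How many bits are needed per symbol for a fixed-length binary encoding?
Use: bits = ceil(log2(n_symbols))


log2(8427) = 13.0408
Bracket: 2^13 = 8192 < 8427 <= 2^14 = 16384
So ceil(log2(8427)) = 14

bits = ceil(log2(8427)) = ceil(13.0408) = 14 bits


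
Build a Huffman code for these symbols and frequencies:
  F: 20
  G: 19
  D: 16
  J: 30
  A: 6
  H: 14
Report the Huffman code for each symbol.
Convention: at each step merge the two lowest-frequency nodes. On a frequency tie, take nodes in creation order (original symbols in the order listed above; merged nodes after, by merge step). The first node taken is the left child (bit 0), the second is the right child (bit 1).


Huffman tree construction:
Step 1: Merge A(6) + H(14) = 20
Step 2: Merge D(16) + G(19) = 35
Step 3: Merge F(20) + (A+H)(20) = 40
Step 4: Merge J(30) + (D+G)(35) = 65
Step 5: Merge (F+(A+H))(40) + (J+(D+G))(65) = 105
Read each symbol's code off the tree from the root (left child = 0, right child = 1).

Codes:
  F: 00 (length 2)
  G: 111 (length 3)
  D: 110 (length 3)
  J: 10 (length 2)
  A: 010 (length 3)
  H: 011 (length 3)
Average code length: 265/105 = 2.5238 bits/symbol


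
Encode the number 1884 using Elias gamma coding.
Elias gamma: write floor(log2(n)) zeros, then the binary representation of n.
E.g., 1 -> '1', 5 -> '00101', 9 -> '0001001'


num_bits = floor(log2(1884)) + 1 = 11
leading_zeros = num_bits - 1 = 10
binary(1884) = 11101011100

Elias gamma(1884) = '0000000000' + '11101011100' = 000000000011101011100 (21 bits)
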